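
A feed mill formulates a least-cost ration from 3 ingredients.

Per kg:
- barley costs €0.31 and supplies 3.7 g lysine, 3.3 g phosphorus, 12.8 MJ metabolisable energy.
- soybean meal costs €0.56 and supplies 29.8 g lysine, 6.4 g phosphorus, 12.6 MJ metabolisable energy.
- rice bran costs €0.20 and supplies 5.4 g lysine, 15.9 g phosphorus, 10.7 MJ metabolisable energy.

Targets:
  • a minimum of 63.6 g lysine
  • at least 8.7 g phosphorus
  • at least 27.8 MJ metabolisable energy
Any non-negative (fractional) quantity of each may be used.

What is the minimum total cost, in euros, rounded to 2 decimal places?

Set it up as a linear program. Let x1 = kg of barley, x2 = kg of soybean meal, x3 = kg of rice bran.
Minimize 0.31x1 + 0.56x2 + 0.2x3 with:
  3.7x1 + 29.8x2 + 5.4x3 ≥ 63.6   (lysine)
  3.3x1 + 6.4x2 + 15.9x3 ≥ 8.7   (phosphorus)
  12.8x1 + 12.6x2 + 10.7x3 ≥ 27.8   (metabolisable energy)
  x1, x2, x3 ≥ 0.
The cheapest feasible vertex uses only soybean meal, rice bran; barley is not used. There the lysine and metabolisable energy constraints are tight.
So soybean meal = 2.115 kg, rice bran = 0.108 kg.
Objective = 0.56·2.115 + 0.2·0.108 = 1.2060.

€1.21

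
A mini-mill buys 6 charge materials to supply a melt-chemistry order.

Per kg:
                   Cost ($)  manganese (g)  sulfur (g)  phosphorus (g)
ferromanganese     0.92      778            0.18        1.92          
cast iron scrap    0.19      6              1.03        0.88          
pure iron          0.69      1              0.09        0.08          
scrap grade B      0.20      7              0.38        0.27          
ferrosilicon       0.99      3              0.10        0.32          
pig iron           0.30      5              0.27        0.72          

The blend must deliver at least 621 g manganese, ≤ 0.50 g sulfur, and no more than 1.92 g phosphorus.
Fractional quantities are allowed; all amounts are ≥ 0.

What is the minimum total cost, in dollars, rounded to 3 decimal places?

$0.734

Let x1 = kg of ferromanganese, x2 = kg of cast iron scrap, x3 = kg of pure iron, x4 = kg of scrap grade B, x5 = kg of ferrosilicon, x6 = kg of pig iron.
Minimise 0.92x1 + 0.19x2 + 0.69x3 + 0.2x4 + 0.99x5 + 0.3x6 with:
  778x1 + 6x2 + 1x3 + 7x4 + 3x5 + 5x6 ≥ 621   (manganese)
  0.18x1 + 1.03x2 + 0.09x3 + 0.38x4 + 0.1x5 + 0.27x6 ≤ 0.5   (sulfur)
  1.92x1 + 0.88x2 + 0.08x3 + 0.27x4 + 0.32x5 + 0.72x6 ≤ 1.92   (phosphorus)
  x1, x2, x3, x4, x5, x6 ≥ 0.
The minimum-cost mix takes nothing from cast iron scrap, pure iron, scrap grade B, ferrosilicon, pig iron — only ferromanganese. There the manganese constraint is tight.
So ferromanganese = 0.7982 kg.
Total cost: 0.92·0.7982 = 0.73434.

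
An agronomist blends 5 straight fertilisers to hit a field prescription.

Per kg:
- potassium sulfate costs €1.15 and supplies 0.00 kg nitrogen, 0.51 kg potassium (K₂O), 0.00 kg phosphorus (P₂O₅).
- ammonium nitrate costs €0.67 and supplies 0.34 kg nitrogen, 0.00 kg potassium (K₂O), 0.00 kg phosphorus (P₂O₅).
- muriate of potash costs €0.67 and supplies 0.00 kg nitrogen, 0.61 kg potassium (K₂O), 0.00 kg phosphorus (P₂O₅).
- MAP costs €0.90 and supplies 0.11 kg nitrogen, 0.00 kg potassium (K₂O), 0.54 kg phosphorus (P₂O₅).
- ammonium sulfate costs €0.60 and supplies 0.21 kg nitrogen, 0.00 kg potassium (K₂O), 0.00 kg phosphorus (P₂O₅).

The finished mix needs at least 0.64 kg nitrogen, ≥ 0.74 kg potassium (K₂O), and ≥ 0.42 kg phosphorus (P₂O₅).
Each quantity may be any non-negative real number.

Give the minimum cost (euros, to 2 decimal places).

Let x1 = kg of potassium sulfate, x2 = kg of ammonium nitrate, x3 = kg of muriate of potash, x4 = kg of MAP, x5 = kg of ammonium sulfate.
Minimize 1.15x1 + 0.67x2 + 0.67x3 + 0.9x4 + 0.6x5 s.t.:
  0.34x2 + 0.11x4 + 0.21x5 ≥ 0.64   (nitrogen)
  0.51x1 + 0.61x3 ≥ 0.74   (potassium (K₂O))
  0.54x4 ≥ 0.42   (phosphorus (P₂O₅))
  x1, x2, x3, x4, x5 ≥ 0.
The cheapest feasible vertex uses only ammonium nitrate, muriate of potash, MAP; potassium sulfate, ammonium sulfate are not used. Binding constraints: nitrogen, potassium (K₂O), phosphorus (P₂O₅).
Solving gives x2 = 1.631, x3 = 1.213, x4 = 0.7778.
Cost = 0.67·1.631 + 0.67·1.213 + 0.9·0.7778 = 2.6055.

€2.61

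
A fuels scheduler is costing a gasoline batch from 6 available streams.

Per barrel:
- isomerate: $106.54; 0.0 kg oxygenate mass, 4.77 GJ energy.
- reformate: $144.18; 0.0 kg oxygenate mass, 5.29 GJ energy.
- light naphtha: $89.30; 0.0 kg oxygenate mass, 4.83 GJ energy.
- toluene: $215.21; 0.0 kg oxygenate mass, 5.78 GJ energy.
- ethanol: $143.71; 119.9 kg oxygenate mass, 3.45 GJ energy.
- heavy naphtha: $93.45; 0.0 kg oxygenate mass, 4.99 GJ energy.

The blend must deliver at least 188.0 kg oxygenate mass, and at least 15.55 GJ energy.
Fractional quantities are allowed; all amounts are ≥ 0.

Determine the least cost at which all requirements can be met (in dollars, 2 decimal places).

Treat it as an LP. Let x1 = barrels of isomerate, x2 = barrels of reformate, x3 = barrels of light naphtha, x4 = barrels of toluene, x5 = barrels of ethanol, x6 = barrels of heavy naphtha.
Minimize 106.54x1 + 144.18x2 + 89.3x3 + 215.21x4 + 143.71x5 + 93.45x6 subject to:
  119.9x5 ≥ 188   (oxygenate mass)
  4.77x1 + 5.29x2 + 4.83x3 + 5.78x4 + 3.45x5 + 4.99x6 ≥ 15.55   (energy)
  x1, x2, x3, x4, x5, x6 ≥ 0.
At the optimum only light naphtha, ethanol are positive (isomerate, reformate, toluene, heavy naphtha = 0). There the oxygenate mass and energy constraints are tight.
So light naphtha = 2.0995 barrels, ethanol = 1.568 barrels.
Hence cost = 89.3·2.0995 + 143.71·1.568 = $412.8226.

$412.82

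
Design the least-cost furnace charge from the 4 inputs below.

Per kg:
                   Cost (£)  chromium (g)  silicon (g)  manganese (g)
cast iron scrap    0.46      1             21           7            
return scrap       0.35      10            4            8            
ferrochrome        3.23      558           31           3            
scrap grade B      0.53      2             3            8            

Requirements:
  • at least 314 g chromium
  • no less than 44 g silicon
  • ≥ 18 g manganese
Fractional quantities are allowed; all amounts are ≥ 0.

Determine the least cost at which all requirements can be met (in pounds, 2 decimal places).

Let x1 = kg of cast iron scrap, x2 = kg of return scrap, x3 = kg of ferrochrome, x4 = kg of scrap grade B.
Minimize 0.46x1 + 0.35x2 + 3.23x3 + 0.53x4 with:
  1x1 + 10x2 + 558x3 + 2x4 ≥ 314   (chromium)
  21x1 + 4x2 + 31x3 + 3x4 ≥ 44   (silicon)
  7x1 + 8x2 + 3x3 + 8x4 ≥ 18   (manganese)
  x1, x2, x3, x4 ≥ 0.
The minimum-cost mix takes nothing from scrap grade B — only cast iron scrap, return scrap, ferrochrome. Binding constraints: chromium, silicon, manganese.
Solving gives x1 = 1.088, x2 = 1.095, x3 = 0.5411.
Cost = 0.46·1.088 + 0.35·1.095 + 3.23·0.5411 = 2.6315.

£2.63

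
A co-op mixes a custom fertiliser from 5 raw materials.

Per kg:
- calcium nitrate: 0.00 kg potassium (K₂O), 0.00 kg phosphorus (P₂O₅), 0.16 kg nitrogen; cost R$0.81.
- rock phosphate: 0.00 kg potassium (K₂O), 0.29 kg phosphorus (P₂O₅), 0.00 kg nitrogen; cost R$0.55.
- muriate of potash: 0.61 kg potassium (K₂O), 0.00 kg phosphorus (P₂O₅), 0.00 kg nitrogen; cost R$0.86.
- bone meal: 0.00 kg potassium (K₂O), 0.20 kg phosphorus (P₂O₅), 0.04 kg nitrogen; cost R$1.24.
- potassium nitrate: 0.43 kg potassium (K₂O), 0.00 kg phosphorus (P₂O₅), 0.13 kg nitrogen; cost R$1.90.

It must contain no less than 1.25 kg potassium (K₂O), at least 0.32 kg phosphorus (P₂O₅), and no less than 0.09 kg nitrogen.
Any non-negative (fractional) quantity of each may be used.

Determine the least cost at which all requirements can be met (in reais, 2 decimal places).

R$2.82

Let x1 = kg of calcium nitrate, x2 = kg of rock phosphate, x3 = kg of muriate of potash, x4 = kg of bone meal, x5 = kg of potassium nitrate.
min 0.81x1 + 0.55x2 + 0.86x3 + 1.24x4 + 1.9x5 s.t.:
  0.61x3 + 0.43x5 ≥ 1.25   (potassium (K₂O))
  0.29x2 + 0.2x4 ≥ 0.32   (phosphorus (P₂O₅))
  0.16x1 + 0.04x4 + 0.13x5 ≥ 0.09   (nitrogen)
  x1, x2, x3, x4, x5 ≥ 0.
The optimal basis is {calcium nitrate, rock phosphate, muriate of potash}; bone meal, potassium nitrate drop out. There the potassium (K₂O), phosphorus (P₂O₅), nitrogen constraints are tight.
So calcium nitrate = 0.5625 kg, rock phosphate = 1.103 kg, muriate of potash = 2.049 kg.
Cost = 0.81·0.5625 + 0.55·1.103 + 0.86·2.049 = 2.8244.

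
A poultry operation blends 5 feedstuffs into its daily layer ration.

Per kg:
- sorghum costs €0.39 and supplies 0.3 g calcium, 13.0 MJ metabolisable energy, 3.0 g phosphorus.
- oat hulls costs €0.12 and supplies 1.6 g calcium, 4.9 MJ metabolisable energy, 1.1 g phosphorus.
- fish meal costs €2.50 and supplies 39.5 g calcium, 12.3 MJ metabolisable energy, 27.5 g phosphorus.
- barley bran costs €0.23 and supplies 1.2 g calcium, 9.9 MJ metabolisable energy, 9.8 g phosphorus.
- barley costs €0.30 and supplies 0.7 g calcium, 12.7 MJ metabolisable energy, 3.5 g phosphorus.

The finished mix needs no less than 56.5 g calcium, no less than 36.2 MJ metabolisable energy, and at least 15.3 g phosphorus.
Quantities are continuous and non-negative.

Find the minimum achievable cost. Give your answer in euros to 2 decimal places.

Let x1 = kg of sorghum, x2 = kg of oat hulls, x3 = kg of fish meal, x4 = kg of barley bran, x5 = kg of barley.
Minimize 0.39x1 + 0.12x2 + 2.5x3 + 0.23x4 + 0.3x5 s.t.:
  0.3x1 + 1.6x2 + 39.5x3 + 1.2x4 + 0.7x5 ≥ 56.5   (calcium)
  13x1 + 4.9x2 + 12.3x3 + 9.9x4 + 12.7x5 ≥ 36.2   (metabolisable energy)
  3x1 + 1.1x2 + 27.5x3 + 9.8x4 + 3.5x5 ≥ 15.3   (phosphorus)
  x1, x2, x3, x4, x5 ≥ 0.
The minimum-cost mix takes nothing from sorghum, barley bran, barley — only oat hulls, fish meal. Binding constraints: calcium and metabolisable energy.
Optimal quantities: oat hulls = 4.227 kg, fish meal = 1.2592 kg.
Hence cost = 0.12·4.227 + 2.5·1.2592 = €3.6552.

€3.66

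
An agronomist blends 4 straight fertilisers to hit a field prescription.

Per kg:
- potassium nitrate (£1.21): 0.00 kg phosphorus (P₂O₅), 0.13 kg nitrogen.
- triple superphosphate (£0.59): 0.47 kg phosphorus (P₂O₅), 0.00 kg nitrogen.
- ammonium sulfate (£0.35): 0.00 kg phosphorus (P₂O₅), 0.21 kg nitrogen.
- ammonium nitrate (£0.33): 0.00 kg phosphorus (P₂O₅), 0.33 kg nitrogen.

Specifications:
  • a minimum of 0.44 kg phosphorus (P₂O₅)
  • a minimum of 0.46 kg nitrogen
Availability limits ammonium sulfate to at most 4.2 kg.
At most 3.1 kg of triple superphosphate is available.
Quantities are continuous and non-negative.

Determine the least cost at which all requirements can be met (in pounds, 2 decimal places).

£1.01

Let x1 = kg of potassium nitrate, x2 = kg of triple superphosphate, x3 = kg of ammonium sulfate, x4 = kg of ammonium nitrate.
min 1.21x1 + 0.59x2 + 0.35x3 + 0.33x4 subject to:
  0.47x2 ≥ 0.44   (phosphorus (P₂O₅))
  0.13x1 + 0.21x3 + 0.33x4 ≥ 0.46   (nitrogen)
  x3 ≤ 4.2
  x2 ≤ 3.1
  x1, x2, x3, x4 ≥ 0.
The cheapest feasible vertex uses only triple superphosphate, ammonium nitrate; potassium nitrate, ammonium sulfate are not used. The phosphorus (P₂O₅) and nitrogen requirements are met with equality.
That vertex is x2 = 0.9362, x4 = 1.394.
Total cost: 0.59·0.9362 + 0.33·1.394 = 1.0124.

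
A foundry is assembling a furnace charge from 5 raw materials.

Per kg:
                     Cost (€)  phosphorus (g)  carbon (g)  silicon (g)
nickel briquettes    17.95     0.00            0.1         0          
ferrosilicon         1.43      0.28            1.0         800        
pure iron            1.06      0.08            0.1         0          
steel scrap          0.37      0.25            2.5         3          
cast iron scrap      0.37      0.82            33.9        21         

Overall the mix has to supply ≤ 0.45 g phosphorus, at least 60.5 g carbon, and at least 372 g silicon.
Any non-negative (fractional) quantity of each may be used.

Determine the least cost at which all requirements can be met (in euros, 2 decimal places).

This is a linear program. Let x1 = kg of nickel briquettes, x2 = kg of ferrosilicon, x3 = kg of pure iron, x4 = kg of steel scrap, x5 = kg of cast iron scrap.
Minimise 17.95x1 + 1.43x2 + 1.06x3 + 0.37x4 + 0.37x5 subject to:
  0.28x2 + 0.08x3 + 0.25x4 + 0.82x5 ≤ 0.45   (phosphorus)
  0.1x1 + 1x2 + 0.1x3 + 2.5x4 + 33.9x5 ≥ 60.5   (carbon)
  800x2 + 3x4 + 21x5 ≥ 372   (silicon)
  x1, x2, x3, x4, x5 ≥ 0.
The minimum-cost mix takes nothing from pure iron, steel scrap — only nickel briquettes, ferrosilicon, cast iron scrap. There the phosphorus, carbon, silicon constraints are tight.
Solving gives x1 = 467.0475, x2 = 0.4546699, x5 = 0.3935273.
Objective = 17.95·467.0475 + 1.43·0.4546699 + 0.37·0.3935273 = 8384.2984.

€8384.30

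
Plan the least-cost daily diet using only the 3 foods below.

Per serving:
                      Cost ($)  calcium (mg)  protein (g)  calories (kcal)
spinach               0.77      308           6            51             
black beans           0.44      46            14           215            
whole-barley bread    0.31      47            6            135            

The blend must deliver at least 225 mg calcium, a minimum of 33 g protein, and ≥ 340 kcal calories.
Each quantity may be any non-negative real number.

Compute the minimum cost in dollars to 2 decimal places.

$1.27

Set it up as a linear program. Let x1 = servings of spinach, x2 = servings of black beans, x3 = servings of whole-barley bread.
Minimize 0.77x1 + 0.44x2 + 0.31x3 subject to:
  308x1 + 46x2 + 47x3 ≥ 225   (calcium)
  6x1 + 14x2 + 6x3 ≥ 33   (protein)
  51x1 + 215x2 + 135x3 ≥ 340   (calories)
  x1, x2, x3 ≥ 0.
The cheapest feasible vertex uses only spinach, black beans; whole-barley bread is not used. There the calcium and protein constraints are tight.
That vertex is x1 = 0.4044, x2 = 2.184.
Objective = 0.77·0.4044 + 0.44·2.184 = 1.2723.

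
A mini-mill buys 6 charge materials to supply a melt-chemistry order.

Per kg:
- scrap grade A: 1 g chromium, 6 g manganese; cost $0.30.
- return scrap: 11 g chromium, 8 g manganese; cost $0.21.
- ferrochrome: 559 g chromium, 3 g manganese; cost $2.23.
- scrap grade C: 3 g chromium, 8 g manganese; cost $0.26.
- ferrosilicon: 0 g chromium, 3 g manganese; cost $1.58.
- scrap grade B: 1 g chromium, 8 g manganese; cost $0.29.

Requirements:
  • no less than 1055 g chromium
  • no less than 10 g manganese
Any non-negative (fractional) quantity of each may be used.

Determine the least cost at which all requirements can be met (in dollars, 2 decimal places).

This is a linear program. Let x1 = kg of scrap grade A, x2 = kg of return scrap, x3 = kg of ferrochrome, x4 = kg of scrap grade C, x5 = kg of ferrosilicon, x6 = kg of scrap grade B.
Minimize 0.3x1 + 0.21x2 + 2.23x3 + 0.26x4 + 1.58x5 + 0.29x6 s.t.:
  1x1 + 11x2 + 559x3 + 3x4 + 1x6 ≥ 1055   (chromium)
  6x1 + 8x2 + 3x3 + 8x4 + 3x5 + 8x6 ≥ 10   (manganese)
  x1, x2, x3, x4, x5, x6 ≥ 0.
At the optimum only return scrap, ferrochrome are positive (scrap grade A, scrap grade C, ferrosilicon, scrap grade B = 0). There the chromium and manganese constraints are tight.
Optimal quantities: return scrap = 0.5463 kg, ferrochrome = 1.877 kg.
Cost = 0.21·0.5463 + 2.23·1.877 = 4.3004.

$4.30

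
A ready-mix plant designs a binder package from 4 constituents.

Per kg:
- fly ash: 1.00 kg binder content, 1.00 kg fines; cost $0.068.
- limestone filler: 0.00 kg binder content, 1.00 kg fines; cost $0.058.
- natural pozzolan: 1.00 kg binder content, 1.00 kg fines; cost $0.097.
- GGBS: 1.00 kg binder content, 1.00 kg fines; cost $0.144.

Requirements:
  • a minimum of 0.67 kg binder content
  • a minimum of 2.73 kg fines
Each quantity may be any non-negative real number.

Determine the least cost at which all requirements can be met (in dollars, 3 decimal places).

$0.165

Let x1 = kg of fly ash, x2 = kg of limestone filler, x3 = kg of natural pozzolan, x4 = kg of GGBS.
Minimise 0.068x1 + 0.058x2 + 0.097x3 + 0.144x4 subject to:
  1x1 + 1x3 + 1x4 ≥ 0.67   (binder content)
  1x1 + 1x2 + 1x3 + 1x4 ≥ 2.73   (fines)
  x1, x2, x3, x4 ≥ 0.
The optimal basis is {fly ash, limestone filler}; natural pozzolan, GGBS drop out. Binding constraints: binder content and fines.
Solving gives x1 = 0.67, x2 = 2.06.
Cost = 0.068·0.67 + 0.058·2.06 = 0.16504.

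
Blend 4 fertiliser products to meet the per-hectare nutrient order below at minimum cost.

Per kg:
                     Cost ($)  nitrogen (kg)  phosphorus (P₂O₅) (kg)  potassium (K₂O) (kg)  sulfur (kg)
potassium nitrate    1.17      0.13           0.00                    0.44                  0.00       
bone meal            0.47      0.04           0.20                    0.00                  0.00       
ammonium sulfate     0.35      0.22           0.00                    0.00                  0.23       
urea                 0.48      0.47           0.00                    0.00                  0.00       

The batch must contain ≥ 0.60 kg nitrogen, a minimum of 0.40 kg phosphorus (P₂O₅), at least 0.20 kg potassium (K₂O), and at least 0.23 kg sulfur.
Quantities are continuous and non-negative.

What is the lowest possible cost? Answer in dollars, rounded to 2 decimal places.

This is a linear program. Let x1 = kg of potassium nitrate, x2 = kg of bone meal, x3 = kg of ammonium sulfate, x4 = kg of urea.
min 1.17x1 + 0.47x2 + 0.35x3 + 0.48x4 s.t.:
  0.13x1 + 0.04x2 + 0.22x3 + 0.47x4 ≥ 0.6   (nitrogen)
  0.2x2 ≥ 0.4   (phosphorus (P₂O₅))
  0.44x1 ≥ 0.2   (potassium (K₂O))
  0.23x3 ≥ 0.23   (sulfur)
  x1, x2, x3, x4 ≥ 0.
All 4 inputs are positive at the optimum. Binding constraints: nitrogen, phosphorus (P₂O₅), potassium (K₂O), sulfur.
Optimal quantities: potassium nitrate = 0.4545 kg, bone meal = 2 kg, ammonium sulfate = 1 kg, urea = 0.5126 kg.
Hence cost = 1.17·0.4545 + 0.47·2 + 0.35·1 + 0.48·0.5126 = $2.0678.

$2.07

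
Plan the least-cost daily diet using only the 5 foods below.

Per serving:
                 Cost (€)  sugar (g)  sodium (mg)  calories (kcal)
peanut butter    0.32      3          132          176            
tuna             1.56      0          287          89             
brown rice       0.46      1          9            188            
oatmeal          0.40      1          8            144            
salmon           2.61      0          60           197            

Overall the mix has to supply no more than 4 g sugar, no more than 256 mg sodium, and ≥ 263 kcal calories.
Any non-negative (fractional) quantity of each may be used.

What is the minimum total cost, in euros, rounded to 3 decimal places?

This is a linear program. Let x1 = servings of peanut butter, x2 = servings of tuna, x3 = servings of brown rice, x4 = servings of oatmeal, x5 = servings of salmon.
min 0.32x1 + 1.56x2 + 0.46x3 + 0.4x4 + 2.61x5 subject to:
  3x1 + 1x3 + 1x4 ≤ 4   (sugar)
  132x1 + 287x2 + 9x3 + 8x4 + 60x5 ≤ 256   (sodium)
  176x1 + 89x2 + 188x3 + 144x4 + 197x5 ≥ 263   (calories)
  x1, x2, x3, x4, x5 ≥ 0.
At the optimum only peanut butter, brown rice are positive (tuna, oatmeal, salmon = 0). There the sugar and calories constraints are tight.
That vertex is x1 = 1.26, x3 = 0.2191.
Hence cost = 0.32·1.26 + 0.46·0.2191 = €0.50399.

€0.504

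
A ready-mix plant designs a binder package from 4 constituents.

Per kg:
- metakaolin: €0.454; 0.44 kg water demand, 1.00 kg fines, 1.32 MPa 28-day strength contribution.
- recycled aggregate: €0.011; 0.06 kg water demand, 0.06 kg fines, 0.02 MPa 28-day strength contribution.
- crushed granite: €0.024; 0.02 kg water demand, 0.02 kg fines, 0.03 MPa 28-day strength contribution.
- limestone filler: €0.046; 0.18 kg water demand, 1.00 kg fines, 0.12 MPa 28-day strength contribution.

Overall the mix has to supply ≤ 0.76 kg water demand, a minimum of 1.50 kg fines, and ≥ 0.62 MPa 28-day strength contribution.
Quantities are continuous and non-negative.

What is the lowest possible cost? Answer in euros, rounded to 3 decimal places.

This is a linear program. Let x1 = kg of metakaolin, x2 = kg of recycled aggregate, x3 = kg of crushed granite, x4 = kg of limestone filler.
min 0.454x1 + 0.011x2 + 0.024x3 + 0.046x4 subject to:
  0.44x1 + 0.06x2 + 0.02x3 + 0.18x4 ≤ 0.76   (water demand)
  1x1 + 0.06x2 + 0.02x3 + 1x4 ≥ 1.5   (fines)
  1.32x1 + 0.02x2 + 0.03x3 + 0.12x4 ≥ 0.62   (28-day strength contribution)
  x1, x2, x3, x4 ≥ 0.
The optimal basis is {metakaolin, limestone filler}; recycled aggregate, crushed granite drop out. The fines and 28-day strength contribution requirements are met with equality.
Optimal quantities: metakaolin = 0.3667 kg, limestone filler = 1.133 kg.
Objective = 0.454·0.3667 + 0.046·1.133 = 0.21860.

€0.219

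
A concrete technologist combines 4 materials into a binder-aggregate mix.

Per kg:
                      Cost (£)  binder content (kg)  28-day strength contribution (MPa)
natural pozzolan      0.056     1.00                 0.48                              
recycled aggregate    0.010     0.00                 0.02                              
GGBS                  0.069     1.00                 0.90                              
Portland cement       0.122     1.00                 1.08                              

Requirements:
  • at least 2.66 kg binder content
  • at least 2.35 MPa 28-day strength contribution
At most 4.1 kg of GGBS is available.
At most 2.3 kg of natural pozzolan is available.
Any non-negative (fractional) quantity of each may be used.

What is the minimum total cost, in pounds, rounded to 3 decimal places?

£0.182

Set it up as a linear program. Let x1 = kg of natural pozzolan, x2 = kg of recycled aggregate, x3 = kg of GGBS, x4 = kg of Portland cement.
Minimise 0.056x1 + 0.01x2 + 0.069x3 + 0.122x4 with:
  1x1 + 1x3 + 1x4 ≥ 2.66   (binder content)
  0.48x1 + 0.02x2 + 0.9x3 + 1.08x4 ≥ 2.35   (28-day strength contribution)
  x3 ≤ 4.1
  x1 ≤ 2.3
  x1, x2, x3, x4 ≥ 0.
The minimum-cost mix takes nothing from recycled aggregate, Portland cement — only natural pozzolan, GGBS. Binding constraints: binder content and 28-day strength contribution.
Optimal quantities: natural pozzolan = 0.1048 kg, GGBS = 2.555 kg.
Hence cost = 0.056·0.1048 + 0.069·2.555 = £0.18216.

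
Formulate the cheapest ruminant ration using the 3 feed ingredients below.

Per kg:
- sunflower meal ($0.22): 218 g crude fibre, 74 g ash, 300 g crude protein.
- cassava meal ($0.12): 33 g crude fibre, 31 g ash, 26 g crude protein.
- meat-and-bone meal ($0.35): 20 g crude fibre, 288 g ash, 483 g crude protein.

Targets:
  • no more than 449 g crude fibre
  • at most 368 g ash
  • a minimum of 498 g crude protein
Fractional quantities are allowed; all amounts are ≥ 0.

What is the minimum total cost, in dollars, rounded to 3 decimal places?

$0.361

Let x1 = kg of sunflower meal, x2 = kg of cassava meal, x3 = kg of meat-and-bone meal.
min 0.22x1 + 0.12x2 + 0.35x3 with:
  218x1 + 33x2 + 20x3 ≤ 449   (crude fibre)
  74x1 + 31x2 + 288x3 ≤ 368   (ash)
  300x1 + 26x2 + 483x3 ≥ 498   (crude protein)
  x1, x2, x3 ≥ 0.
At the optimum only meat-and-bone meal is positive (sunflower meal, cassava meal = 0). The crude protein requirement is met with equality.
That vertex is x3 = 1.031.
Objective = 0.35·1.031 = 0.36085.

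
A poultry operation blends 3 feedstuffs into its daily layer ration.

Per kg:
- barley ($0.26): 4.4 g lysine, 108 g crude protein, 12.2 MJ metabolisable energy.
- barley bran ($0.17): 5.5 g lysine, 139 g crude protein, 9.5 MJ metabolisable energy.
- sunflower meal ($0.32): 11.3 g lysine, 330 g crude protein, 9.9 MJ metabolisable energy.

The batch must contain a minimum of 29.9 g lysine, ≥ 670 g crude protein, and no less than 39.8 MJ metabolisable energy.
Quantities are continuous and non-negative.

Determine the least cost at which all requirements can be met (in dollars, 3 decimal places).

$0.888

This is a linear program. Let x1 = kg of barley, x2 = kg of barley bran, x3 = kg of sunflower meal.
Minimize 0.26x1 + 0.17x2 + 0.32x3 with:
  4.4x1 + 5.5x2 + 11.3x3 ≥ 29.9   (lysine)
  108x1 + 139x2 + 330x3 ≥ 670   (crude protein)
  12.2x1 + 9.5x2 + 9.9x3 ≥ 39.8   (metabolisable energy)
  x1, x2, x3 ≥ 0.
The cheapest feasible vertex uses only barley bran, sunflower meal; barley is not used. There the lysine and metabolisable energy constraints are tight.
Solving gives x2 = 2.906, x3 = 1.232.
Objective = 0.17·2.906 + 0.32·1.232 = 0.88826.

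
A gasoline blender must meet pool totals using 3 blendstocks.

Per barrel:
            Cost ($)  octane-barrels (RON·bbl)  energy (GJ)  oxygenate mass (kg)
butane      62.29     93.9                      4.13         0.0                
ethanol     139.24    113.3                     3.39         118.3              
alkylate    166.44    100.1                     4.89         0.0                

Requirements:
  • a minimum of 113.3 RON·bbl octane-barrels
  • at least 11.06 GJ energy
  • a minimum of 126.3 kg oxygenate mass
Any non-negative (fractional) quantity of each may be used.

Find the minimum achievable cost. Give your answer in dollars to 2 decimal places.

Let x1 = barrels of butane, x2 = barrels of ethanol, x3 = barrels of alkylate.
Minimise 62.29x1 + 139.24x2 + 166.44x3 s.t.:
  93.9x1 + 113.3x2 + 100.1x3 ≥ 113.3   (octane-barrels)
  4.13x1 + 3.39x2 + 4.89x3 ≥ 11.06   (energy)
  118.3x2 ≥ 126.3   (oxygenate mass)
  x1, x2, x3 ≥ 0.
At the optimum only butane, ethanol are positive (alkylate = 0). The energy and oxygenate mass requirements are met with equality.
So butane = 1.80163 barrels, ethanol = 1.06762 barrels.
Objective = 62.29·1.80163 + 139.24·1.06762 = 260.8789.

$260.88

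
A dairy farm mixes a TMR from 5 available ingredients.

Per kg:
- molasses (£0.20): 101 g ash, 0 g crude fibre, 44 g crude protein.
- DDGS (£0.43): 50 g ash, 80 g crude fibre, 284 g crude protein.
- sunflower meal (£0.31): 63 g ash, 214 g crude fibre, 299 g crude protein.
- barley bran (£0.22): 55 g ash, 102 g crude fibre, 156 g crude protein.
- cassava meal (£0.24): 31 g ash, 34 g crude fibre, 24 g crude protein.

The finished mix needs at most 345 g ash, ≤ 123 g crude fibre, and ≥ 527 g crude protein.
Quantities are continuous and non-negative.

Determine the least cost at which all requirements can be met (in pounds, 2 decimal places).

£1.07

Let x1 = kg of molasses, x2 = kg of DDGS, x3 = kg of sunflower meal, x4 = kg of barley bran, x5 = kg of cassava meal.
Minimise 0.2x1 + 0.43x2 + 0.31x3 + 0.22x4 + 0.24x5 subject to:
  101x1 + 50x2 + 63x3 + 55x4 + 31x5 ≤ 345   (ash)
  80x2 + 214x3 + 102x4 + 34x5 ≤ 123   (crude fibre)
  44x1 + 284x2 + 299x3 + 156x4 + 24x5 ≥ 527   (crude protein)
  x1, x2, x3, x4, x5 ≥ 0.
The optimal basis is {molasses, DDGS}; sunflower meal, barley bran, cassava meal drop out. Binding constraints: crude fibre and crude protein.
Solving gives x1 = 2.053, x2 = 1.537.
Hence cost = 0.2·2.053 + 0.43·1.537 = £1.0715.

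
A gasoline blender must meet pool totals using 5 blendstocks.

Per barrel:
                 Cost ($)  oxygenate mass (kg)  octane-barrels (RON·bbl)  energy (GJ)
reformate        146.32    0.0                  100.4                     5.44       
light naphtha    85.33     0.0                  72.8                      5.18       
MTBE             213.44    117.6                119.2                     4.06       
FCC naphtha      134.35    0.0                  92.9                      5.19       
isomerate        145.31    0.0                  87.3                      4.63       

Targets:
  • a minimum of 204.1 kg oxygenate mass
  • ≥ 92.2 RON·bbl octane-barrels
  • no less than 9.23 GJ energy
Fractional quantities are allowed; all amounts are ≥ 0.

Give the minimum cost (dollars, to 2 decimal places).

This is a linear program. Let x1 = barrels of reformate, x2 = barrels of light naphtha, x3 = barrels of MTBE, x4 = barrels of FCC naphtha, x5 = barrels of isomerate.
min 146.32x1 + 85.33x2 + 213.44x3 + 134.35x4 + 145.31x5 with:
  117.6x3 ≥ 204.1   (oxygenate mass)
  100.4x1 + 72.8x2 + 119.2x3 + 92.9x4 + 87.3x5 ≥ 92.2   (octane-barrels)
  5.44x1 + 5.18x2 + 4.06x3 + 5.19x4 + 4.63x5 ≥ 9.23   (energy)
  x1, x2, x3, x4, x5 ≥ 0.
At the optimum only light naphtha, MTBE are positive (reformate, FCC naphtha, isomerate = 0). Binding constraints: oxygenate mass and energy.
So light naphtha = 0.421562 barrels, MTBE = 1.73554 barrels.
Total cost: 85.33·0.421562 + 213.44·1.73554 = 406.4055.

$406.41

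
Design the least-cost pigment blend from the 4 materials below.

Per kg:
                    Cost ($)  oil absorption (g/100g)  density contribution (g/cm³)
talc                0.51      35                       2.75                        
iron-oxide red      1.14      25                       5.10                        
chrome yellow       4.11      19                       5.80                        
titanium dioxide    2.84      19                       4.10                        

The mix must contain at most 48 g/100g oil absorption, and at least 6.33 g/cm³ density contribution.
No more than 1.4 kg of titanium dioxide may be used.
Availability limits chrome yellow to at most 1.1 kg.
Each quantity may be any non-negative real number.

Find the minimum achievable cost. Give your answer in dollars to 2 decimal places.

Treat it as an LP. Let x1 = kg of talc, x2 = kg of iron-oxide red, x3 = kg of chrome yellow, x4 = kg of titanium dioxide.
Minimize 0.51x1 + 1.14x2 + 4.11x3 + 2.84x4 subject to:
  35x1 + 25x2 + 19x3 + 19x4 ≤ 48   (oil absorption)
  2.75x1 + 5.1x2 + 5.8x3 + 4.1x4 ≥ 6.33   (density contribution)
  x4 ≤ 1.4
  x3 ≤ 1.1
  x1, x2, x3, x4 ≥ 0.
The optimal basis is {talc, iron-oxide red}; chrome yellow, titanium dioxide drop out. There the oil absorption and density contribution constraints are tight.
Solving gives x1 = 0.7886, x2 = 0.8159.
Objective = 0.51·0.7886 + 1.14·0.8159 = 1.3323.

$1.33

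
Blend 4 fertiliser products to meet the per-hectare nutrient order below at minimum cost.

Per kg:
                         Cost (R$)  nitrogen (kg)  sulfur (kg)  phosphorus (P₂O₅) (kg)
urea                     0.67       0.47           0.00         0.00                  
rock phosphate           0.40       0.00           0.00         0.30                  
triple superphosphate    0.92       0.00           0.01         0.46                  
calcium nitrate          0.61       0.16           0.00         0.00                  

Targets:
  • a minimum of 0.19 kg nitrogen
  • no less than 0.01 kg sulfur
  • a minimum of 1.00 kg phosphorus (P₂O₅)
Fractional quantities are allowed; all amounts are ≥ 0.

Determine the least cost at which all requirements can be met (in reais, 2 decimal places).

R$1.91

Let x1 = kg of urea, x2 = kg of rock phosphate, x3 = kg of triple superphosphate, x4 = kg of calcium nitrate.
Minimise 0.67x1 + 0.4x2 + 0.92x3 + 0.61x4 s.t.:
  0.47x1 + 0.16x4 ≥ 0.19   (nitrogen)
  0.01x3 ≥ 0.01   (sulfur)
  0.3x2 + 0.46x3 ≥ 1   (phosphorus (P₂O₅))
  x1, x2, x3, x4 ≥ 0.
At the optimum only urea, rock phosphate, triple superphosphate are positive (calcium nitrate = 0). The nitrogen, sulfur, phosphorus (P₂O₅) requirements are met with equality.
That vertex is x1 = 0.4043, x2 = 1.8, x3 = 1.
Hence cost = 0.67·0.4043 + 0.4·1.8 + 0.92·1 = R$1.9109.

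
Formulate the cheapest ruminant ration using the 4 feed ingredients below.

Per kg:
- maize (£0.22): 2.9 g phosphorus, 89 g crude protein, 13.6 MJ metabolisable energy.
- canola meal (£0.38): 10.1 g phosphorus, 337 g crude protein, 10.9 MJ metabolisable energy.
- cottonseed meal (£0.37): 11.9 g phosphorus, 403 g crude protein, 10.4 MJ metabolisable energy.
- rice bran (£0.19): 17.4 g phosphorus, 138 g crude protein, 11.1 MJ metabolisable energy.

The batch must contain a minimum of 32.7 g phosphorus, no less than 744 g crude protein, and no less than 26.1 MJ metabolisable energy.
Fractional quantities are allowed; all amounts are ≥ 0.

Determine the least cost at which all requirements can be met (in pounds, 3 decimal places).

£0.741

Let x1 = kg of maize, x2 = kg of canola meal, x3 = kg of cottonseed meal, x4 = kg of rice bran.
Minimise 0.22x1 + 0.38x2 + 0.37x3 + 0.19x4 s.t.:
  2.9x1 + 10.1x2 + 11.9x3 + 17.4x4 ≥ 32.7   (phosphorus)
  89x1 + 337x2 + 403x3 + 138x4 ≥ 744   (crude protein)
  13.6x1 + 10.9x2 + 10.4x3 + 11.1x4 ≥ 26.1   (metabolisable energy)
  x1, x2, x3, x4 ≥ 0.
At the optimum only cottonseed meal, rice bran are positive (maize, canola meal = 0). The crude protein and metabolisable energy requirements are met with equality.
That vertex is x3 = 1.533, x4 = 0.9153.
Hence cost = 0.37·1.533 + 0.19·0.9153 = £0.74112.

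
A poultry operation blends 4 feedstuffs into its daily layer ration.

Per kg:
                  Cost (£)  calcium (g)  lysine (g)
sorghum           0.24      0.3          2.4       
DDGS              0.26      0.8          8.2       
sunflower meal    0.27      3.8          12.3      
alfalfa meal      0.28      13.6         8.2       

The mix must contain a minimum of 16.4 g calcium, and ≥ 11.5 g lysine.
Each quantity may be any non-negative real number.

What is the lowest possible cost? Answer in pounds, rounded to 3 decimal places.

£0.369

Let x1 = kg of sorghum, x2 = kg of DDGS, x3 = kg of sunflower meal, x4 = kg of alfalfa meal.
min 0.24x1 + 0.26x2 + 0.27x3 + 0.28x4 subject to:
  0.3x1 + 0.8x2 + 3.8x3 + 13.6x4 ≥ 16.4   (calcium)
  2.4x1 + 8.2x2 + 12.3x3 + 8.2x4 ≥ 11.5   (lysine)
  x1, x2, x3, x4 ≥ 0.
At the optimum only sunflower meal, alfalfa meal are positive (sorghum, DDGS = 0). There the calcium and lysine constraints are tight.
That vertex is x3 = 0.161, x4 = 1.161.
Objective = 0.27·0.161 + 0.28·1.161 = 0.36855.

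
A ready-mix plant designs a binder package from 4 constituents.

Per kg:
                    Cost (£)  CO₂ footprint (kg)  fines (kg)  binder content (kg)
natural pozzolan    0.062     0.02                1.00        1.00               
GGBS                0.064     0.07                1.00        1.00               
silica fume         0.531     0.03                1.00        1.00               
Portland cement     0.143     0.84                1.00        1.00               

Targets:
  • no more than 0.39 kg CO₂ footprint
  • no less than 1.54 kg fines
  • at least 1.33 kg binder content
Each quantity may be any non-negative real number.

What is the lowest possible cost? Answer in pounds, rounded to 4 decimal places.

Let x1 = kg of natural pozzolan, x2 = kg of GGBS, x3 = kg of silica fume, x4 = kg of Portland cement.
Minimize 0.062x1 + 0.064x2 + 0.531x3 + 0.143x4 s.t.:
  0.02x1 + 0.07x2 + 0.03x3 + 0.84x4 ≤ 0.39   (CO₂ footprint)
  1x1 + 1x2 + 1x3 + 1x4 ≥ 1.54   (fines)
  1x1 + 1x2 + 1x3 + 1x4 ≥ 1.33   (binder content)
  x1, x2, x3, x4 ≥ 0.
The optimal basis is {natural pozzolan}; GGBS, silica fume, Portland cement drop out. The fines requirement is met with equality.
Optimal quantities: natural pozzolan = 1.54 kg.
Objective = 0.062·1.54 = 0.095480.

£0.0955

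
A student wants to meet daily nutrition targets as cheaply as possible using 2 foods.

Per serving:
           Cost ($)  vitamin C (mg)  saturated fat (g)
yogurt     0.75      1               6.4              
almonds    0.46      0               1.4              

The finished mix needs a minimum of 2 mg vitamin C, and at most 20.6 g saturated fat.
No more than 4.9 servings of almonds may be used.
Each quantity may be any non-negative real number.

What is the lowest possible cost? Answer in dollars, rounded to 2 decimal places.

Treat it as an LP. Let x1 = servings of yogurt, x2 = servings of almonds.
min 0.75x1 + 0.46x2 with:
  1x1 ≥ 2   (vitamin C)
  6.4x1 + 1.4x2 ≤ 20.6   (saturated fat)
  x2 ≤ 4.9
  x1, x2 ≥ 0.
The cheapest feasible vertex uses only yogurt; almonds is not used. There the vitamin C constraint is tight.
Solving gives x1 = 2.
Objective = 0.75·2 = 1.5000.

$1.50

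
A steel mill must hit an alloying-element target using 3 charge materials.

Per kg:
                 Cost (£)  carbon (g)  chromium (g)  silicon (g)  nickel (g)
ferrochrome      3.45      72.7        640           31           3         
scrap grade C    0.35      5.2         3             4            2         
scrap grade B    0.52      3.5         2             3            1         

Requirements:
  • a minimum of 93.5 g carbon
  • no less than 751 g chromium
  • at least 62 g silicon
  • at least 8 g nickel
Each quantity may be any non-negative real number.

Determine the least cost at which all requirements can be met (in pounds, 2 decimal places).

£6.27

This is a linear program. Let x1 = kg of ferrochrome, x2 = kg of scrap grade C, x3 = kg of scrap grade B.
Minimise 3.45x1 + 0.35x2 + 0.52x3 with:
  72.7x1 + 5.2x2 + 3.5x3 ≥ 93.5   (carbon)
  640x1 + 3x2 + 2x3 ≥ 751   (chromium)
  31x1 + 4x2 + 3x3 ≥ 62   (silicon)
  3x1 + 2x2 + 1x3 ≥ 8   (nickel)
  x1, x2, x3 ≥ 0.
The cheapest feasible vertex uses only ferrochrome, scrap grade C; scrap grade B is not used. Binding constraints: chromium and silicon.
Solving gives x1 = 1.142, x2 = 6.647.
Total cost: 3.45·1.142 + 0.35·6.647 = 6.2664.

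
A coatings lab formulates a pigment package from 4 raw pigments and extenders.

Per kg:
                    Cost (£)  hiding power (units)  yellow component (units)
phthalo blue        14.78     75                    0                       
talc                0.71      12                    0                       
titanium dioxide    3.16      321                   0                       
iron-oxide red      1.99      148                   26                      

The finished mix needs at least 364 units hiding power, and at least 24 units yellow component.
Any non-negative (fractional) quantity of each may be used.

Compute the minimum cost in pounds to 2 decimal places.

£4.08

Let x1 = kg of phthalo blue, x2 = kg of talc, x3 = kg of titanium dioxide, x4 = kg of iron-oxide red.
Minimise 14.78x1 + 0.71x2 + 3.16x3 + 1.99x4 subject to:
  75x1 + 12x2 + 321x3 + 148x4 ≥ 364   (hiding power)
  26x4 ≥ 24   (yellow component)
  x1, x2, x3, x4 ≥ 0.
The optimal basis is {titanium dioxide, iron-oxide red}; phthalo blue, talc drop out. The hiding power and yellow component requirements are met with equality.
That vertex is x3 = 0.7084, x4 = 0.9231.
Hence cost = 3.16·0.7084 + 1.99·0.9231 = £4.0755.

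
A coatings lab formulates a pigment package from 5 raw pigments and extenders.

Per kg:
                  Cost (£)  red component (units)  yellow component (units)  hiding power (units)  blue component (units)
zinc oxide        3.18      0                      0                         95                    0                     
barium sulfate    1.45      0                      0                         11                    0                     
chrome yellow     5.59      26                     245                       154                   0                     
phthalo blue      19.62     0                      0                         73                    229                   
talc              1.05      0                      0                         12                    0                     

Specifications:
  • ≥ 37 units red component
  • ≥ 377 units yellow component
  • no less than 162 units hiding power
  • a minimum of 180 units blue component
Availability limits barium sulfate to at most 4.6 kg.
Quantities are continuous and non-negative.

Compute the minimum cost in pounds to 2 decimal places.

Set it up as a linear program. Let x1 = kg of zinc oxide, x2 = kg of barium sulfate, x3 = kg of chrome yellow, x4 = kg of phthalo blue, x5 = kg of talc.
min 3.18x1 + 1.45x2 + 5.59x3 + 19.62x4 + 1.05x5 s.t.:
  26x3 ≥ 37   (red component)
  245x3 ≥ 377   (yellow component)
  95x1 + 11x2 + 154x3 + 73x4 + 12x5 ≥ 162   (hiding power)
  229x4 ≥ 180   (blue component)
  x2 ≤ 4.6
  x1, x2, x3, x4, x5 ≥ 0.
The optimal basis is {chrome yellow, phthalo blue}; zinc oxide, barium sulfate, talc drop out. There the yellow component and blue component constraints are tight.
So chrome yellow = 1.539 kg, phthalo blue = 0.786 kg.
Hence cost = 5.59·1.539 + 19.62·0.786 = £24.0243.

£24.02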